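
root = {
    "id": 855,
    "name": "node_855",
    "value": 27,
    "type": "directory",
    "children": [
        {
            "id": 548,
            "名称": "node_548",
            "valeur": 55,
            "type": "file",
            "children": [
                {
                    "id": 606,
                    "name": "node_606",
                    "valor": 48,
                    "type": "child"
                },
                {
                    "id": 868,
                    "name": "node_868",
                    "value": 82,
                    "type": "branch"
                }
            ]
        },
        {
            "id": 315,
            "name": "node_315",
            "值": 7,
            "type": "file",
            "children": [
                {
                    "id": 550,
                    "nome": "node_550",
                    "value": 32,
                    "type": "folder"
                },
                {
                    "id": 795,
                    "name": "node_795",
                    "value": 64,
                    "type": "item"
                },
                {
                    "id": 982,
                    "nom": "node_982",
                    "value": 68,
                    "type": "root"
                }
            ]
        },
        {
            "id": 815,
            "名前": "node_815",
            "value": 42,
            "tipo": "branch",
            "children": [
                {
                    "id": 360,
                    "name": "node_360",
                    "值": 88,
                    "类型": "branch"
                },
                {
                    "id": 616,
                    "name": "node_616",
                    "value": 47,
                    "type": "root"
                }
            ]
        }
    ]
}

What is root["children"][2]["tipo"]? "branch"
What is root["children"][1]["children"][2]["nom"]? "node_982"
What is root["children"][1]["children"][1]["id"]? 795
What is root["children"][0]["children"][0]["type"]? "child"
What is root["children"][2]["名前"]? "node_815"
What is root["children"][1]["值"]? 7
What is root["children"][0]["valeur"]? 55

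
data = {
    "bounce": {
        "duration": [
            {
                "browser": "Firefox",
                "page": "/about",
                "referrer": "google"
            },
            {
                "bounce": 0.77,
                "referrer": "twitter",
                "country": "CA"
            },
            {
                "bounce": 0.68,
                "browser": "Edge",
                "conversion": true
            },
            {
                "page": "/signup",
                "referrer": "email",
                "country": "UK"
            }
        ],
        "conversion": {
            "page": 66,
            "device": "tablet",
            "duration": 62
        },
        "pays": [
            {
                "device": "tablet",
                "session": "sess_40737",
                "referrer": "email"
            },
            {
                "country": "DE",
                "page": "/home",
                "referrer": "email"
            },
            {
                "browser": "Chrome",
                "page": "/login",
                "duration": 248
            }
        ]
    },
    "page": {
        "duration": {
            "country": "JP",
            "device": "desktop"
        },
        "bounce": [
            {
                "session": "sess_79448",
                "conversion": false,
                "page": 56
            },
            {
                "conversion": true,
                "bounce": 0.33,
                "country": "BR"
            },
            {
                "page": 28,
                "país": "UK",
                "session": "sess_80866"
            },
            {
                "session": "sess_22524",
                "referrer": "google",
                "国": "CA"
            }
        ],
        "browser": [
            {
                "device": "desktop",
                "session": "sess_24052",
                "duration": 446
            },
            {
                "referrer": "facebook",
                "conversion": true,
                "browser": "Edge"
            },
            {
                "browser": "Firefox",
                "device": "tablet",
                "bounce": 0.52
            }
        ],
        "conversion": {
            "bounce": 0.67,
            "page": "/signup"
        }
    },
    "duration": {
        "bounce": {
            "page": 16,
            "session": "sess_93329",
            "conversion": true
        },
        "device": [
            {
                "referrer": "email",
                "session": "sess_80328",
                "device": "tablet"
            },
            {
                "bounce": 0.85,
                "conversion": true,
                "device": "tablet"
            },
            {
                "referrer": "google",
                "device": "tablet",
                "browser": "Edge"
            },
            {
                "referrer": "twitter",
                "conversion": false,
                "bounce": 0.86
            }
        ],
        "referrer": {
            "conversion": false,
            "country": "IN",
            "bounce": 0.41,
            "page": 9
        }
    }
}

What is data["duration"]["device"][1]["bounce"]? 0.85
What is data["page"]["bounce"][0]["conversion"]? False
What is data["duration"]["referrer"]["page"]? 9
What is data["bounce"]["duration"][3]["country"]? "UK"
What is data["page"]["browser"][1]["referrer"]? "facebook"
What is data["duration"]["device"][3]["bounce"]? 0.86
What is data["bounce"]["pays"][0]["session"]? "sess_40737"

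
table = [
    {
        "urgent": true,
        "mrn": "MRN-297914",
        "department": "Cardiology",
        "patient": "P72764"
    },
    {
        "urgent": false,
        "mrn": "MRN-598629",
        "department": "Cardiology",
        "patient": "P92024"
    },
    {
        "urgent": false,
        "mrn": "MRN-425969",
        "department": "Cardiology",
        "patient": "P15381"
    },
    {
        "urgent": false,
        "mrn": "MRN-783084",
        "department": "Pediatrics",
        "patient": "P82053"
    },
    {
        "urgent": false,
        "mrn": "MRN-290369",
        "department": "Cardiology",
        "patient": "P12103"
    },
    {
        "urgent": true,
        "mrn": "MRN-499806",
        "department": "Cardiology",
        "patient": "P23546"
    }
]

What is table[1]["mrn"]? "MRN-598629"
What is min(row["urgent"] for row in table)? False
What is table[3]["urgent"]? False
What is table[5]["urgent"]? True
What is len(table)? 6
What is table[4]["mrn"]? "MRN-290369"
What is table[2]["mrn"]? "MRN-425969"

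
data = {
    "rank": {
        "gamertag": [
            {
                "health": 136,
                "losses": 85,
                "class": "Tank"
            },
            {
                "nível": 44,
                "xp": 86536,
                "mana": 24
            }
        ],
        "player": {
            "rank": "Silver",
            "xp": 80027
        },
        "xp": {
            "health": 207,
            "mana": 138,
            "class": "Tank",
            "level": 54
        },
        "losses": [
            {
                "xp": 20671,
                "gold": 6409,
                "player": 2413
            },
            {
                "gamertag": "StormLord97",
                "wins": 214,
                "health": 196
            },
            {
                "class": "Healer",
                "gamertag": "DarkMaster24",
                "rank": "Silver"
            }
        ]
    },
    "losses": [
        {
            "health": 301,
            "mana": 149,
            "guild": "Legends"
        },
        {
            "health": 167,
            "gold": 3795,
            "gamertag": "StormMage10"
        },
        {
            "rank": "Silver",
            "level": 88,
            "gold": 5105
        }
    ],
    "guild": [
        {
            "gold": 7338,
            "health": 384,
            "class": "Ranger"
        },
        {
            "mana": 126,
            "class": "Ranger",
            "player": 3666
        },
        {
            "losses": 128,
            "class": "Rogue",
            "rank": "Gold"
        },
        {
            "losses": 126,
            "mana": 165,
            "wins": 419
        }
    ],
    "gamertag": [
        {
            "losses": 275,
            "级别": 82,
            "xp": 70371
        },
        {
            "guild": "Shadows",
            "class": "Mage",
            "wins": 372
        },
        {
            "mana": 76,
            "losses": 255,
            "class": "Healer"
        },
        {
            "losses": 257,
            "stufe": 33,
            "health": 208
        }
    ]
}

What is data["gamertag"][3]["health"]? 208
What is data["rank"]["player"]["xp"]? 80027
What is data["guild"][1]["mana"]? 126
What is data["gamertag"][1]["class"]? "Mage"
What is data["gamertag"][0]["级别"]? 82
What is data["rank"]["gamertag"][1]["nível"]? 44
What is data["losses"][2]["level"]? 88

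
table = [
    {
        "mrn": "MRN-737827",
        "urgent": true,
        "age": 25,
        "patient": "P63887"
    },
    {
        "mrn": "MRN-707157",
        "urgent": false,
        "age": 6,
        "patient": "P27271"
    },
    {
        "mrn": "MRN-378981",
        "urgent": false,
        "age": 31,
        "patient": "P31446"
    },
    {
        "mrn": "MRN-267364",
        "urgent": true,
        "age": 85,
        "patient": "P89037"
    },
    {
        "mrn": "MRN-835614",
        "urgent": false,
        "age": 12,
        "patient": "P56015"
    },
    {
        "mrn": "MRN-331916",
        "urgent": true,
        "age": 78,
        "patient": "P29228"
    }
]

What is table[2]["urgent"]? False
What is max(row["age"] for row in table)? 85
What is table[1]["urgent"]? False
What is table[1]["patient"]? "P27271"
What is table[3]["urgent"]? True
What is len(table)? 6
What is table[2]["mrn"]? "MRN-378981"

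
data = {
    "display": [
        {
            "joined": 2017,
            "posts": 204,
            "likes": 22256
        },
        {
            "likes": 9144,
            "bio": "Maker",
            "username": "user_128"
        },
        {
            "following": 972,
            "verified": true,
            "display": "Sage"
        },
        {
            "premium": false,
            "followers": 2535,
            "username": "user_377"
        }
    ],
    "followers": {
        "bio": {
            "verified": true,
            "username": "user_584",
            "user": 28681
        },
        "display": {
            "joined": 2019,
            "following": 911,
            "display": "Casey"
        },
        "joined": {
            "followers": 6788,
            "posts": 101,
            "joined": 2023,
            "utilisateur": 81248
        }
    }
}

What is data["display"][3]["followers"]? 2535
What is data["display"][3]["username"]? "user_377"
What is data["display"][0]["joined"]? 2017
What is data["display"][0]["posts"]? 204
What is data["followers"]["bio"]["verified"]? True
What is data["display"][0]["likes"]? 22256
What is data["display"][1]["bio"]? "Maker"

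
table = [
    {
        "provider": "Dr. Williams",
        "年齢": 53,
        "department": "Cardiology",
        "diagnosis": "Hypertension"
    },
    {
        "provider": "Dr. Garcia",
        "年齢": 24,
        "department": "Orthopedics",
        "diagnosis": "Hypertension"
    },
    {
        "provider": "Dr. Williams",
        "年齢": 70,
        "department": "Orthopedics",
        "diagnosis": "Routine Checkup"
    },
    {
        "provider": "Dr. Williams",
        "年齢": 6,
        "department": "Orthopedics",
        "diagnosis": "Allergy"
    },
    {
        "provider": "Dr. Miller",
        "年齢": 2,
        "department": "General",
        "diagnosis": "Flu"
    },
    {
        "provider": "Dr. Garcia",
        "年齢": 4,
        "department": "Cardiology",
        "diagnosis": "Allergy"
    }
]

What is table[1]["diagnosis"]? "Hypertension"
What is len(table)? 6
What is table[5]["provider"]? "Dr. Garcia"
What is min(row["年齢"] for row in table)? 2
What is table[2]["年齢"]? 70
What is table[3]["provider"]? "Dr. Williams"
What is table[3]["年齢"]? 6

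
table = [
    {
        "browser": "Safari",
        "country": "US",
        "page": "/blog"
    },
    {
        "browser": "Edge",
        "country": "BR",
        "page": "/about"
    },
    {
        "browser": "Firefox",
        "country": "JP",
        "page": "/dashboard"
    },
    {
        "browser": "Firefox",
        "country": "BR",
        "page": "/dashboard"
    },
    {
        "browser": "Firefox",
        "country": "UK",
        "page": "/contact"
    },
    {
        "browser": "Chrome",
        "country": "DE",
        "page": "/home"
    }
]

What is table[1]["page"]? "/about"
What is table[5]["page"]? "/home"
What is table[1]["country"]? "BR"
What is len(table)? 6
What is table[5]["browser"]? "Chrome"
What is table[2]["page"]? "/dashboard"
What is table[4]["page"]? "/contact"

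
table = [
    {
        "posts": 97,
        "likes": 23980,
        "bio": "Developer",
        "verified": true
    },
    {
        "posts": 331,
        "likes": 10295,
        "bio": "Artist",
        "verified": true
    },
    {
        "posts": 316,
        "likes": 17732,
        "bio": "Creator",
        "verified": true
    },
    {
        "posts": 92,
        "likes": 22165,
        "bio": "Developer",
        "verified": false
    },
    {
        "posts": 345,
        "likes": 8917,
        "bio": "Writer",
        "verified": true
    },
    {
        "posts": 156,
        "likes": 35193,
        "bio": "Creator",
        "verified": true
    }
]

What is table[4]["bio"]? "Writer"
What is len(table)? 6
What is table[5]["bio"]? "Creator"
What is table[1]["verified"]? True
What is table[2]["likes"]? 17732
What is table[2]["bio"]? "Creator"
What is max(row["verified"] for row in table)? True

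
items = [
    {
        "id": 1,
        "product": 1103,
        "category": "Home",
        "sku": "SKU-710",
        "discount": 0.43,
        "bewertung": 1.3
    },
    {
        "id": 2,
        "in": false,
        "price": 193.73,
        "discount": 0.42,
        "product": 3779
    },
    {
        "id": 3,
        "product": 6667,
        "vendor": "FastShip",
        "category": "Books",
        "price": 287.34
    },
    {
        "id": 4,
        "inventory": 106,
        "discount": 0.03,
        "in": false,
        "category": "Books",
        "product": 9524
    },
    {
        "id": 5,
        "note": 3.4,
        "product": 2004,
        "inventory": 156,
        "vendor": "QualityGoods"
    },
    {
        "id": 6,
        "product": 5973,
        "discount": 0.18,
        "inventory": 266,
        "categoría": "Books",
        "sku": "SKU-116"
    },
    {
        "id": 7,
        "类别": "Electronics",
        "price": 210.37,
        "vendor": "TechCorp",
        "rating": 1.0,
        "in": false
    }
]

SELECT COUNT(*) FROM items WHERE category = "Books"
2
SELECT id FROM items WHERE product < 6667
[1, 2, 5, 6]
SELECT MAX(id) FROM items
7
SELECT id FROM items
[1, 2, 3, 4, 5, 6, 7]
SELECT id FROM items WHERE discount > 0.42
[1]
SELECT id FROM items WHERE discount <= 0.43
[1, 2, 4, 6]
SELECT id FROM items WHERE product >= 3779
[2, 3, 4, 6]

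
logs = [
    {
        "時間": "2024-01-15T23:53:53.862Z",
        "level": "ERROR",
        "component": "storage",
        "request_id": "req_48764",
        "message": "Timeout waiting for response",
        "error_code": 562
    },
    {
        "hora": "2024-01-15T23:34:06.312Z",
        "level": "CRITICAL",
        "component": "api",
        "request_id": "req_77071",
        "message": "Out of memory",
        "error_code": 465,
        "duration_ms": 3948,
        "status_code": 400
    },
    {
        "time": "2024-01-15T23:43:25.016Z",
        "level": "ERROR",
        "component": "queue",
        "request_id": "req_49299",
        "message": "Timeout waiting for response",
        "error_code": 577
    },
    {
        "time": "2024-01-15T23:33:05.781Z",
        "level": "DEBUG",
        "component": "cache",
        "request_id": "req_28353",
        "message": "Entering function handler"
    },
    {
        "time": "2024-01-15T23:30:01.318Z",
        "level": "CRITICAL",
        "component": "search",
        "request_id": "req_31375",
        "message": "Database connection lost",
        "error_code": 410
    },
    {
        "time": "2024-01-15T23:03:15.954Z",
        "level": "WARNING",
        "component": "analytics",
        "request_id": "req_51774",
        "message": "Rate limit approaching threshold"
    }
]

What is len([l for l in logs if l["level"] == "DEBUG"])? 1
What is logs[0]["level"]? "ERROR"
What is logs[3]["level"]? "DEBUG"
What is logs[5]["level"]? "WARNING"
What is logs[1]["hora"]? "2024-01-15T23:34:06.312Z"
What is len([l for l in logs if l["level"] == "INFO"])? 0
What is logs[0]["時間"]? "2024-01-15T23:53:53.862Z"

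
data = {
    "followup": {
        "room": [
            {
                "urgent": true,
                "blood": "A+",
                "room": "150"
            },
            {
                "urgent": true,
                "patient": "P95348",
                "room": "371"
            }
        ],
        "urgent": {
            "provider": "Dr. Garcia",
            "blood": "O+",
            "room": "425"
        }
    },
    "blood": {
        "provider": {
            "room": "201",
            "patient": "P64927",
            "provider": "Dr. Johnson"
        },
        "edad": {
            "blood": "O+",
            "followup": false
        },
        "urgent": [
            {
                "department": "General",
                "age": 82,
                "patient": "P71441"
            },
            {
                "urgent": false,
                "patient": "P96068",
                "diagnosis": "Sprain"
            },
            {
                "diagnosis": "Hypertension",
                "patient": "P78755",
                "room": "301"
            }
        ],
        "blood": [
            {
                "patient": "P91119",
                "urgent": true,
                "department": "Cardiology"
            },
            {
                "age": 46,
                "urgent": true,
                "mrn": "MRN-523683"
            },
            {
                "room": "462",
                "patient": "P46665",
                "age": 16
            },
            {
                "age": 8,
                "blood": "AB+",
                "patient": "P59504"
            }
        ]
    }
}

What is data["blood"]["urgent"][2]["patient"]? "P78755"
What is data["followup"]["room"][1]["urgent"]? True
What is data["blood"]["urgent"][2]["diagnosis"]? "Hypertension"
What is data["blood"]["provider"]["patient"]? "P64927"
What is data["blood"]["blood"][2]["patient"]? "P46665"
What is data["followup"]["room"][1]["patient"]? "P95348"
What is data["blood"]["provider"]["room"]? "201"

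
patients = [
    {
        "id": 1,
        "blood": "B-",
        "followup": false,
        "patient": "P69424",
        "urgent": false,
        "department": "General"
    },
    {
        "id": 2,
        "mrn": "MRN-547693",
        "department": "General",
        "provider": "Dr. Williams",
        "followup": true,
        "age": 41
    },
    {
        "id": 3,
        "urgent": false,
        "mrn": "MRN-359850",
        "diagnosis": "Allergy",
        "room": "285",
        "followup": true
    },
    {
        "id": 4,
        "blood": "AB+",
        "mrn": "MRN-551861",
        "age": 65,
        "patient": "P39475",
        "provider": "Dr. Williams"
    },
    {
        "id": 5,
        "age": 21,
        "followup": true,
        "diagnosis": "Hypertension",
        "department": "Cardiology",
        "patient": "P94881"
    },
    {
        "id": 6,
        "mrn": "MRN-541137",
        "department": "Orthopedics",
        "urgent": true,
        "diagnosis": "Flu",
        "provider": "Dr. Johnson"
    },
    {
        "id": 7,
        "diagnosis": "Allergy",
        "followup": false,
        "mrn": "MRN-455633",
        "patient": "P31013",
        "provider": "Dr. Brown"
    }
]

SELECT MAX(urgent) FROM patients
True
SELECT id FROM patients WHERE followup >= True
[2, 3, 5]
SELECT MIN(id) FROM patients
1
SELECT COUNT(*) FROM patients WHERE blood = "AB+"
1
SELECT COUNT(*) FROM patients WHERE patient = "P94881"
1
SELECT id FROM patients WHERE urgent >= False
[1, 3, 6]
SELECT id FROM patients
[1, 2, 3, 4, 5, 6, 7]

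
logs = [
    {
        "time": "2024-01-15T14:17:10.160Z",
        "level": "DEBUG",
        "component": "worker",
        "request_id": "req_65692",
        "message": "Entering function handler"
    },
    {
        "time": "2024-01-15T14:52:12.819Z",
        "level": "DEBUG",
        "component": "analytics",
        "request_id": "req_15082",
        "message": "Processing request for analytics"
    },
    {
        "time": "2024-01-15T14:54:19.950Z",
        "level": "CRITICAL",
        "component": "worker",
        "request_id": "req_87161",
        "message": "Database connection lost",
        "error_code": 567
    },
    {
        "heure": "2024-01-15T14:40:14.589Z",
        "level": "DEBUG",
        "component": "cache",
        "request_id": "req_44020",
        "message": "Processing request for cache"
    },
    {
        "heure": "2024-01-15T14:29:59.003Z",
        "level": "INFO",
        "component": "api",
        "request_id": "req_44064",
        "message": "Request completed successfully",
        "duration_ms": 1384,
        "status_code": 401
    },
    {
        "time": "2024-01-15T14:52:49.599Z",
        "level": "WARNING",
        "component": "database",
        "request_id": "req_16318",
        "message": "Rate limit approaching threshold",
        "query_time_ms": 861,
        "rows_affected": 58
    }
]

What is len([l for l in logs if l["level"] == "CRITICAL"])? 1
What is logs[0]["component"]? "worker"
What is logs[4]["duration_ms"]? 1384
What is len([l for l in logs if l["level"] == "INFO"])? 1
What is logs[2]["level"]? "CRITICAL"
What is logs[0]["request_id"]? "req_65692"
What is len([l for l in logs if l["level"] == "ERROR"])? 0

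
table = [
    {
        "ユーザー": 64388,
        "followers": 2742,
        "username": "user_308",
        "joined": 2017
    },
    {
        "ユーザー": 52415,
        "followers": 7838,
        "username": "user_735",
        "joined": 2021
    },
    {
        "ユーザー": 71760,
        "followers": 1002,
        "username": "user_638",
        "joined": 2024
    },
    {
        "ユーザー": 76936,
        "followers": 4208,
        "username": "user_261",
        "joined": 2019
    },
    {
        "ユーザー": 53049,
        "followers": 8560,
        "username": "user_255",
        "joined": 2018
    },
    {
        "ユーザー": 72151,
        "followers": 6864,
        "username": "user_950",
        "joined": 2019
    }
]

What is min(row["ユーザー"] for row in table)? 52415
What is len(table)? 6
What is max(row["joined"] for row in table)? 2024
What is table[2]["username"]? "user_638"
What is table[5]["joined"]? 2019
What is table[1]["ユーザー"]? 52415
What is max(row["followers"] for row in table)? 8560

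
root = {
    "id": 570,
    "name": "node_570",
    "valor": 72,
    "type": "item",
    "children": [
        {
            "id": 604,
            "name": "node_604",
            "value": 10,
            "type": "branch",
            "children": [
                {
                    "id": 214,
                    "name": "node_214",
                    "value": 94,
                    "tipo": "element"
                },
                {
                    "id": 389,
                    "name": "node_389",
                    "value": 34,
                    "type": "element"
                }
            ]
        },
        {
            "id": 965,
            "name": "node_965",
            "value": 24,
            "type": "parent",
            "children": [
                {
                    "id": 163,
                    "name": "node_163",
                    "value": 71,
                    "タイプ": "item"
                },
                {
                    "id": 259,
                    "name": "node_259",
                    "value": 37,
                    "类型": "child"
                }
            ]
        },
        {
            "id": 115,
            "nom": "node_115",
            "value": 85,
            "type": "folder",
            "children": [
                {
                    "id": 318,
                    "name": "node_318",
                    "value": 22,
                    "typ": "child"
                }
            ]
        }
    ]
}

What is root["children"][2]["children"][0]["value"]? 22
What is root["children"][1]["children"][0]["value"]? 71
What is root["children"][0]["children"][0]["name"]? "node_214"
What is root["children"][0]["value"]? 10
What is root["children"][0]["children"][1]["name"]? "node_389"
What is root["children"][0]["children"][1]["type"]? "element"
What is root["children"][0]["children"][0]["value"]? 94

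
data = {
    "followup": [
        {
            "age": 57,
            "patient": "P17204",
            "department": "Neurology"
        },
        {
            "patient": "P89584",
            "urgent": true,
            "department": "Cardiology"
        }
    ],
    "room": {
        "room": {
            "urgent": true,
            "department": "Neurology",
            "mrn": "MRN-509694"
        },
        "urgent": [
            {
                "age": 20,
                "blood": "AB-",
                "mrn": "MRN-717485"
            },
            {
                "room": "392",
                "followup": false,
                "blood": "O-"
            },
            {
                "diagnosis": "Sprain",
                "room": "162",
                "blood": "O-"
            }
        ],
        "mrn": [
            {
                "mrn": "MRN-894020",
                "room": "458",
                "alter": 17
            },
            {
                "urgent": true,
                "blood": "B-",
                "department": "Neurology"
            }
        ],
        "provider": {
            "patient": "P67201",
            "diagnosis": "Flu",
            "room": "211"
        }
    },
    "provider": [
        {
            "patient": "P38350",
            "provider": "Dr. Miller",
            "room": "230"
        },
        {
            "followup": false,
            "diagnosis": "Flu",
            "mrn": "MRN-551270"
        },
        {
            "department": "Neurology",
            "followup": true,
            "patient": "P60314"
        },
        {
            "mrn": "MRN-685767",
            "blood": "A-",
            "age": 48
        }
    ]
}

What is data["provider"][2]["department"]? "Neurology"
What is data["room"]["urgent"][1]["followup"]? False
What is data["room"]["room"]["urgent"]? True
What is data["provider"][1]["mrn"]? "MRN-551270"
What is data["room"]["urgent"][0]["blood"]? "AB-"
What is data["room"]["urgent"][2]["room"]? "162"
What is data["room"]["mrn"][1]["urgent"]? True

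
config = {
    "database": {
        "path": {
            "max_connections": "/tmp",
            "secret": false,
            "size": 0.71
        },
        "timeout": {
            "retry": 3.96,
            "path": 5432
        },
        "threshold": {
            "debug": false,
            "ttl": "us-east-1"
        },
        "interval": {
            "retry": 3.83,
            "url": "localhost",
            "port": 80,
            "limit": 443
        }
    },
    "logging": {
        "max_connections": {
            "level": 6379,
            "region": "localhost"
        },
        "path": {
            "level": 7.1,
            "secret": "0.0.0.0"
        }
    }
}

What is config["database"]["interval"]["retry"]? 3.83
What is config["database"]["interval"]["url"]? "localhost"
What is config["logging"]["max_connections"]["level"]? 6379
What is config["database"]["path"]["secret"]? False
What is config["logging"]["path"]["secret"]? "0.0.0.0"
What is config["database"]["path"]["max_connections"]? "/tmp"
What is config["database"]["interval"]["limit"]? 443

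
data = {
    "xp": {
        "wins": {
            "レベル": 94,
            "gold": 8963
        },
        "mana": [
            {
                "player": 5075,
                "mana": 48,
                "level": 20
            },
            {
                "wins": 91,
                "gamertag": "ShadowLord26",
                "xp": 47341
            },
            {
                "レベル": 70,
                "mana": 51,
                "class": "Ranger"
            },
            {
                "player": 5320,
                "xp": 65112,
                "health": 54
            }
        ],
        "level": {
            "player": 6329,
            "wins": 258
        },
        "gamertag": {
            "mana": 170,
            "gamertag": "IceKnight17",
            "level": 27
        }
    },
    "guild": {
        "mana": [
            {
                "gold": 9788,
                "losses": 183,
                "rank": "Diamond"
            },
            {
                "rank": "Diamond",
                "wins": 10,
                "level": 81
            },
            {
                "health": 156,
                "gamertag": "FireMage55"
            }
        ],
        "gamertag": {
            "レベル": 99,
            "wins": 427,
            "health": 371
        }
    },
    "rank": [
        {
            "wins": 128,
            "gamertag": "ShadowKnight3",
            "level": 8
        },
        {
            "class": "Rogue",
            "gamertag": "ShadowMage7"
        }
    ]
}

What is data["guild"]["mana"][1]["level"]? 81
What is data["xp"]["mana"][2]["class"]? "Ranger"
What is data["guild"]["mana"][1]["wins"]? 10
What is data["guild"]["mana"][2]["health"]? 156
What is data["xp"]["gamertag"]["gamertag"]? "IceKnight17"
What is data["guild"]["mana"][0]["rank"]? "Diamond"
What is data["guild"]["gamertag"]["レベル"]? 99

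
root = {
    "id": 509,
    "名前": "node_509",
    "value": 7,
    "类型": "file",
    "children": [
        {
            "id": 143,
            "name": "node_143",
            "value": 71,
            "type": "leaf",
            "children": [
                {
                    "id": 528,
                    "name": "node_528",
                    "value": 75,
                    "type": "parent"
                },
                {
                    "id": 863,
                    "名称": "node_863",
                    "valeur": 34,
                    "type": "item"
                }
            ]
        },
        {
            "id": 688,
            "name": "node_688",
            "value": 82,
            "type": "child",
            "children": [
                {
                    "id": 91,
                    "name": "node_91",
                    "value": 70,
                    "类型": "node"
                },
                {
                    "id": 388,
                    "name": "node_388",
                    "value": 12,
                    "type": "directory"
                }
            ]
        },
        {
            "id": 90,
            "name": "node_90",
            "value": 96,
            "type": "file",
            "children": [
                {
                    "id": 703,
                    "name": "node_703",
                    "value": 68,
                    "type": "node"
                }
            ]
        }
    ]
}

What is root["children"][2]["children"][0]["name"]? "node_703"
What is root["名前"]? "node_509"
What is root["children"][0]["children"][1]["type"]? "item"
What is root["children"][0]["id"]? 143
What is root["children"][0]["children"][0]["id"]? 528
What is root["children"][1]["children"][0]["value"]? 70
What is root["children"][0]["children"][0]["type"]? "parent"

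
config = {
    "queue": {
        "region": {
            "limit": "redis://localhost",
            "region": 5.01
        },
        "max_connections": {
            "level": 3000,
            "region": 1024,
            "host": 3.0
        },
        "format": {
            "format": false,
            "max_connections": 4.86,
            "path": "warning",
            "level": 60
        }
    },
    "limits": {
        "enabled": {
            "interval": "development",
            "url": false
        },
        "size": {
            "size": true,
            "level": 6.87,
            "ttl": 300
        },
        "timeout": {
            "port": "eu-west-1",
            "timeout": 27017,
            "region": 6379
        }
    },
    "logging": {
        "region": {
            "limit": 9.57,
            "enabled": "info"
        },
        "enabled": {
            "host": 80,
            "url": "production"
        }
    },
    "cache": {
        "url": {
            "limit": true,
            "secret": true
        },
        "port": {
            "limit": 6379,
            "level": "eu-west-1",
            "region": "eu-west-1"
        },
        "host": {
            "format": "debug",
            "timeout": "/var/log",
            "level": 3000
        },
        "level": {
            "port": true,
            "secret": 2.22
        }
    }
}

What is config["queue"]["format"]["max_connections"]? 4.86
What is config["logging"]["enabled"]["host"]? 80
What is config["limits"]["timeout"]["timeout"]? 27017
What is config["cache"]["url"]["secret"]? True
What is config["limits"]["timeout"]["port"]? "eu-west-1"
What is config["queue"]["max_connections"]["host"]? 3.0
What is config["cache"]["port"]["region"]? "eu-west-1"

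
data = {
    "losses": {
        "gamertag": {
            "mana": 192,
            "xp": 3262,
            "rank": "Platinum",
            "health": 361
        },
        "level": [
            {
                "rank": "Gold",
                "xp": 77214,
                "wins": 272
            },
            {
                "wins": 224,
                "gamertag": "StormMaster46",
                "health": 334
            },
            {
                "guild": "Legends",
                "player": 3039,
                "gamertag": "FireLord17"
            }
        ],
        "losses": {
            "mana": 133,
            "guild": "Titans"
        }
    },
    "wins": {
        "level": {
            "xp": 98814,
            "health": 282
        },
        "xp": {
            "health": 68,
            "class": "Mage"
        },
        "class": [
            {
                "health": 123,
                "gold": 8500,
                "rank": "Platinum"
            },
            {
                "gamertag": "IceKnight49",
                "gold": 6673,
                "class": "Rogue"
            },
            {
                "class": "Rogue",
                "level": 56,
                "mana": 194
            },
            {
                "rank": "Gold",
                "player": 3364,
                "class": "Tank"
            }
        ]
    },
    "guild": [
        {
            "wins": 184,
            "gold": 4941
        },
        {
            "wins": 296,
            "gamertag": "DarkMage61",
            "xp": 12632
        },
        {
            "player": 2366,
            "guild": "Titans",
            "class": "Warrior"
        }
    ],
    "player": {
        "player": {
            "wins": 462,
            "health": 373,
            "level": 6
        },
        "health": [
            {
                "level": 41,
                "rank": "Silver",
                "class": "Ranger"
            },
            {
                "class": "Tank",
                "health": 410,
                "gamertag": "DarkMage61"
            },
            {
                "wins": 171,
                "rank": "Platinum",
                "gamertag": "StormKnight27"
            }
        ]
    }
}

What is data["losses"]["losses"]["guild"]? "Titans"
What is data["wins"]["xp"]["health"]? 68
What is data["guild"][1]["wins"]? 296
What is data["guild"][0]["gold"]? 4941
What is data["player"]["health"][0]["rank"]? "Silver"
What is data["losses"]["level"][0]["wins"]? 272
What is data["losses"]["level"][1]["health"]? 334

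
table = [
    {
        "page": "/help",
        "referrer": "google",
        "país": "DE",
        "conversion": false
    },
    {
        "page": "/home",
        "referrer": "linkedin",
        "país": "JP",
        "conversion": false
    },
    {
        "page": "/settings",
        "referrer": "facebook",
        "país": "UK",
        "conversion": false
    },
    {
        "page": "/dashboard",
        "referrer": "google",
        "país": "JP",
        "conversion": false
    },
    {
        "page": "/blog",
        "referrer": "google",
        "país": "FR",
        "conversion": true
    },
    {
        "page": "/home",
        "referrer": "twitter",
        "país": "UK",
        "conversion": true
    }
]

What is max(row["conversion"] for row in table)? True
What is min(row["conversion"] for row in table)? False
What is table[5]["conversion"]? True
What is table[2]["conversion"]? False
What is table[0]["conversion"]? False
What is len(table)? 6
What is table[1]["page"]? "/home"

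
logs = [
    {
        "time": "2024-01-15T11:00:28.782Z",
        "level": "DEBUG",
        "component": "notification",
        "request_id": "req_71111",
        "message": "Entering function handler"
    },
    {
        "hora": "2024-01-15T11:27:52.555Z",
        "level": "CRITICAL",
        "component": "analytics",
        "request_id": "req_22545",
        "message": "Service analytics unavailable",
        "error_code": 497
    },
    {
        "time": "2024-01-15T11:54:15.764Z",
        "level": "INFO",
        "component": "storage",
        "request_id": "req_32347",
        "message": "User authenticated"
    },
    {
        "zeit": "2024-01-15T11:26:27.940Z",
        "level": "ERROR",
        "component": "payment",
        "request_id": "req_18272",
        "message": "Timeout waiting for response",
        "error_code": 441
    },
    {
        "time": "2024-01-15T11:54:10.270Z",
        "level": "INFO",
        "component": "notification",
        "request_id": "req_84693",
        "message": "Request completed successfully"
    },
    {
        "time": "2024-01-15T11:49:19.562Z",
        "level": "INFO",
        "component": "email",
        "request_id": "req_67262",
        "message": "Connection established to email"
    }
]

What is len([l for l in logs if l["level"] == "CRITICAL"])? 1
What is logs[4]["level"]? "INFO"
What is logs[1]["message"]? "Service analytics unavailable"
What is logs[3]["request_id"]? "req_18272"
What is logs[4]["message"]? "Request completed successfully"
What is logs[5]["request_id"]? "req_67262"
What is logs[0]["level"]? "DEBUG"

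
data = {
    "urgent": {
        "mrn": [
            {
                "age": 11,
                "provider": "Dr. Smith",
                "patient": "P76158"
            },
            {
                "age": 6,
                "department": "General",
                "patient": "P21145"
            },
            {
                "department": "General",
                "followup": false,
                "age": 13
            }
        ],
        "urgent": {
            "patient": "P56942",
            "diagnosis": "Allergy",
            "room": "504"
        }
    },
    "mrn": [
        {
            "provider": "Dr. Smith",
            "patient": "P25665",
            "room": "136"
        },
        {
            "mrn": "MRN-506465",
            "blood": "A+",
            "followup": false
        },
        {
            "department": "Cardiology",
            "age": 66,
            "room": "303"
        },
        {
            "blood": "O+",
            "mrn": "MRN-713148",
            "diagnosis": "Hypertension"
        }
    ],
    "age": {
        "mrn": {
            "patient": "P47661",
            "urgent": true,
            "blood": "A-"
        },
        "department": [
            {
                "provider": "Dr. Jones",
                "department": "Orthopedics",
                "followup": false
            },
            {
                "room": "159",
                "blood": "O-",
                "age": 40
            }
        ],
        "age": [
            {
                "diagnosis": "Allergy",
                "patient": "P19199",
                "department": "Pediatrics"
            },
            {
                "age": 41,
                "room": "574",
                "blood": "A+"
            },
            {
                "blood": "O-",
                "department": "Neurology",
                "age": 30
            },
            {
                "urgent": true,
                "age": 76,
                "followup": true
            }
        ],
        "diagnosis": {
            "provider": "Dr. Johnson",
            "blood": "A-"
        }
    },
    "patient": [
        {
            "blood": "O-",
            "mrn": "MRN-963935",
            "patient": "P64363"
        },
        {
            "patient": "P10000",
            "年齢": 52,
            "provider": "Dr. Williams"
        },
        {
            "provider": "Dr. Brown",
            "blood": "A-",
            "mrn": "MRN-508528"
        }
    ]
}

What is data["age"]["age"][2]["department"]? "Neurology"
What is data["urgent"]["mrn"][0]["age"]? 11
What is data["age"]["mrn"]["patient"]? "P47661"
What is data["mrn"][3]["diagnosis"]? "Hypertension"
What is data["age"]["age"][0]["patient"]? "P19199"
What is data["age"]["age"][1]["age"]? 41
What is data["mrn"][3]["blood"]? "O+"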